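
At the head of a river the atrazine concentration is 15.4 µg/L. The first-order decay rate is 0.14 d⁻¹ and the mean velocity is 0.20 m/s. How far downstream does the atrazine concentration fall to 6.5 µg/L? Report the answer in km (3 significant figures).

From C = C₀·e^(−kt), t = ln(C₀/C)/k = ln(15.4/6.5)/0.14 = 0.8626/0.14 = 6.161 d.
Distance = v·t = 0.20 m/s × 5.323e+05 s = 1.065e+05 m = 106.5 km.

106 km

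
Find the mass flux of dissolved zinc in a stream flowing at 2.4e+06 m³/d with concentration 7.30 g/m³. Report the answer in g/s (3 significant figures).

2.4e+06 m³/d = 27.78 m³/s.
Mass flux = Q·C = 27.78 m³/s × 7.3 g/m³ = 202.8 g/s.

203 g/s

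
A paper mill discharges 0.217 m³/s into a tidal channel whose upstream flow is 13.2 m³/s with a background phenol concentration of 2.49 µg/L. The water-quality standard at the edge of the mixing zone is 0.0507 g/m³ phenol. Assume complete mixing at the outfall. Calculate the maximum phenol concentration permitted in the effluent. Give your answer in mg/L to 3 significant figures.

2.49 µg/L = 0.00249 mg/L.
Mass balance: 0.0507·13.42 = 0.217·Cₑ + 13.2·0.00249.
Cₑ = (0.6802 − 0.03287) / 0.217 = 2.983 mg/L.

2.98 mg/L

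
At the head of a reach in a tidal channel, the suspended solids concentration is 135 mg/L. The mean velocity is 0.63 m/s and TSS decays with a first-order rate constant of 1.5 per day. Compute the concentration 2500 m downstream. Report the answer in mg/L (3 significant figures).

126 mg/L

Travel time t = 2500 m / 0.63 m/s = 2500/0.63 = 3968 s = 0.04593 d.
First-order decay: C = 135·exp(−1.5·0.04593) = 135·0.9334 = 126 mg/L.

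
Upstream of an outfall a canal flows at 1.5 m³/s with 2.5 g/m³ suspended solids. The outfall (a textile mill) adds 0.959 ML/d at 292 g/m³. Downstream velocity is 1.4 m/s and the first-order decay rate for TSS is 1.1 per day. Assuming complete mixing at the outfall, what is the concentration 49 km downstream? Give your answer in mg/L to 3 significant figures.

0.959 ML/d = 0.0111 m³/s.
After complete mixing, C₀ = (0.0111·292 + 1.5·2.5) / 1.511 = 4.626 mg/L.
Travel time t = 4.9e+04 m / 1.4 m/s = 3.5e+04 s = 0.4051 d.
C = 4.626·exp(−1.1·0.4051) = 4.626·0.6404 = 2.963 mg/L.

2.96 mg/L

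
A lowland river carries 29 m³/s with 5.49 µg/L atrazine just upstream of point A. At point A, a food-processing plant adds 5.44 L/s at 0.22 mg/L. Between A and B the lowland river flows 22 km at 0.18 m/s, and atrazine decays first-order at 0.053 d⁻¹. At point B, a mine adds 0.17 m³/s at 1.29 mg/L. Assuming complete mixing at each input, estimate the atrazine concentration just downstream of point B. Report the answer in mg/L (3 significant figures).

0.0126 mg/L

5.49 µg/L = 0.00549 mg/L.
5.44 L/s = 0.00544 m³/s.
After input A: C = (29·0.00549 + 0.00544·0.22) / 29.01 = 0.00553 mg/L.
Over the 22 km reach to input B (t = 1.222e+05 s = 1.415 d), decay gives C = 0.00553·exp(−0.053·1.415) = 0.005131 mg/L.
After input B: C = (29.01·0.005131 + 0.17·1.29) / 29.18 = 0.01262 mg/L.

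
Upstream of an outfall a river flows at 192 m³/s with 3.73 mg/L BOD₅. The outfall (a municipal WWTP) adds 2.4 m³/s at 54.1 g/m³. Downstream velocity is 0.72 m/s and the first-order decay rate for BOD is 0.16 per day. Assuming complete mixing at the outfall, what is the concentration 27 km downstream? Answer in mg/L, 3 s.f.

After complete mixing, C₀ = (2.4·54.1 + 192·3.73) / 194.4 = 4.352 mg/L.
Travel time t = 2.7e+04 m / 0.72 m/s = 3.75e+04 s = 0.434 d.
C = 4.352·exp(−0.16·0.434) = 4.352·0.9329 = 4.06 mg/L.

4.06 mg/L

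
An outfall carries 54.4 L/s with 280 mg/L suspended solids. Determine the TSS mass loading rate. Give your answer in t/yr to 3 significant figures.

54.4 L/s = 0.0544 m³/s.
Mass flux = Q·C = 0.0544 m³/s × 280 g/m³ = 15.23 g/s.
= 15.23 g/s × 31.56 = 480.7 t/yr.

481 t/yr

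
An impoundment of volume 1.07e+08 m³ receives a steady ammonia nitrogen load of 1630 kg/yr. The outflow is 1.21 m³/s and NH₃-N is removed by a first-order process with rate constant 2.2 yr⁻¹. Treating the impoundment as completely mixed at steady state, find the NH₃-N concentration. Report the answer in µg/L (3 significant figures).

5.96 µg/L

Outflow Q = 1.21 m³/s × 3.156e+07 s/yr = 3.818e+07 m³/yr.
Steady-state CSTR mass balance: W = Q·C + k·V·C, so C = W/(Q + kV).
Q + kV = 3.818e+07 + 2.2·1.07e+08 = 2.736e+08 m³/yr.
C = 1630/2.736e+08 = 5.958e-06 kg/m³ = 0.005958 mg/L = 5.958 µg/L.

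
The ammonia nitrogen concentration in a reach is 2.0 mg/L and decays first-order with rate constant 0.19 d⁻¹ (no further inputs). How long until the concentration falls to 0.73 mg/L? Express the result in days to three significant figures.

t = ln(C₀/C)/k = ln(2.0/0.73)/0.19 = 1.008/0.19 = 5.305 d.

5.30 d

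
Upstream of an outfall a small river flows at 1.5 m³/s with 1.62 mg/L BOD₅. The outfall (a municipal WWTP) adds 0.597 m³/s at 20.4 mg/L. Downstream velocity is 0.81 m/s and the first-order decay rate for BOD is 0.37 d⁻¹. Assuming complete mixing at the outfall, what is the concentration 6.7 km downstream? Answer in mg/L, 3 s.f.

6.72 mg/L

After complete mixing, C₀ = (0.597·20.4 + 1.5·1.62) / 2.097 = 6.967 mg/L.
Travel time t = 6700 m / 0.81 m/s = 8272 s = 0.09574 d.
C = 6.967·exp(−0.37·0.09574) = 6.967·0.9652 = 6.724 mg/L.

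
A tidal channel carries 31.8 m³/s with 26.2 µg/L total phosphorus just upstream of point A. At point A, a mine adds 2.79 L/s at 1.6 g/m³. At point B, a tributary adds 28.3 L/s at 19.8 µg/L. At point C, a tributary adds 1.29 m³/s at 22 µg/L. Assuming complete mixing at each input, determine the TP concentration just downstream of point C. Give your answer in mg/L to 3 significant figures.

0.0262 mg/L

26.2 µg/L = 0.0262 mg/L.
2.79 L/s = 0.00279 m³/s.
After input A: C = (31.8·0.0262 + 0.00279·1.6) / 31.8 = 0.02634 mg/L.
28.3 L/s = 0.0283 m³/s.
19.8 µg/L = 0.0198 mg/L.
After input B: C = (31.8·0.02634 + 0.0283·0.0198) / 31.83 = 0.02633 mg/L.
22 µg/L = 0.022 mg/L.
After input C: C = (31.83·0.02633 + 1.29·0.022) / 33.12 = 0.02616 mg/L.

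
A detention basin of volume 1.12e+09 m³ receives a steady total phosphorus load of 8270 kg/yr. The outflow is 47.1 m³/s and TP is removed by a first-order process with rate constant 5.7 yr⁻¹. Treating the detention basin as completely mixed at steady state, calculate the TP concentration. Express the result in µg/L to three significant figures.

1.05 µg/L

Outflow Q = 47.1 m³/s × 3.156e+07 s/yr = 1.486e+09 m³/yr.
Steady-state CSTR mass balance: W = Q·C + k·V·C, so C = W/(Q + kV).
Q + kV = 1.486e+09 + 5.7·1.12e+09 = 7.87e+09 m³/yr.
C = 8270/7.87e+09 = 1.051e-06 kg/m³ = 0.001051 mg/L = 1.051 µg/L.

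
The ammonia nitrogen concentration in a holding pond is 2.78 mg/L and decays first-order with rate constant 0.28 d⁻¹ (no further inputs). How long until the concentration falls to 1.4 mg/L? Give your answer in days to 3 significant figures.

t = ln(C₀/C)/k = ln(2.78/1.4)/0.28 = 0.686/0.28 = 2.45 d.

2.45 d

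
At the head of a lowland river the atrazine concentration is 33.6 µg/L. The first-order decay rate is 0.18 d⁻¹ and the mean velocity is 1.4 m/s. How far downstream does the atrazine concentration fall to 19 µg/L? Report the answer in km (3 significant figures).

383 km

From C = C₀·e^(−kt), t = ln(C₀/C)/k = ln(33.6/19)/0.18 = 0.5701/0.18 = 3.167 d.
Distance = v·t = 1.4 m/s × 2.736e+05 s = 3.831e+05 m = 383.1 km.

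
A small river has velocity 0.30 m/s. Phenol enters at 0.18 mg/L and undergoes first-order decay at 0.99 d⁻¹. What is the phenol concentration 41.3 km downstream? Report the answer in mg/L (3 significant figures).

Travel time t = 41.3 km / 0.30 m/s = 4.13e+04/0.30 = 1.377e+05 s = 1.593 d.
First-order decay: C = 0.18·exp(−0.99·1.593) = 0.18·0.2065 = 0.03717 mg/L.

0.0372 mg/L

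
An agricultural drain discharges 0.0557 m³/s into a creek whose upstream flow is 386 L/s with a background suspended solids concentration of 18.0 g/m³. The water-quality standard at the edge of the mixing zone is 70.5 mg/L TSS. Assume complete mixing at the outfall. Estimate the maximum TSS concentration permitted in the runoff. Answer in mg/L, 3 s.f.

386 L/s = 0.386 m³/s.
Mass balance: 70.5·0.4417 = 0.0557·Cₑ + 0.386·18.
Cₑ = (31.14 − 6.948) / 0.0557 = 434.3 mg/L.

434 mg/L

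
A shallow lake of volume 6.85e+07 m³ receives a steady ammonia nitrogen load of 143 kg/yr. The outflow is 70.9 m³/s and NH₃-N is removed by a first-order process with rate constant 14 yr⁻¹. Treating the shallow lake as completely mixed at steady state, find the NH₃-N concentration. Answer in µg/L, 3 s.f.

0.0447 µg/L

Outflow Q = 70.9 m³/s × 3.156e+07 s/yr = 2.237e+09 m³/yr.
Steady-state CSTR mass balance: W = Q·C + k·V·C, so C = W/(Q + kV).
Q + kV = 2.237e+09 + 14·6.85e+07 = 3.196e+09 m³/yr.
C = 143/3.196e+09 = 4.474e-08 kg/m³ = 4.474e-05 mg/L = 0.04474 µg/L.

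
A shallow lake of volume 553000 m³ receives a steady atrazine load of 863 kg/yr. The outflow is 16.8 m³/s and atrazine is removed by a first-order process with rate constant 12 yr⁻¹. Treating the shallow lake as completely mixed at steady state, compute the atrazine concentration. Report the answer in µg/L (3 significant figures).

Outflow Q = 16.8 m³/s × 3.156e+07 s/yr = 5.302e+08 m³/yr.
Steady-state CSTR mass balance: W = Q·C + k·V·C, so C = W/(Q + kV).
Q + kV = 5.302e+08 + 12·553000 = 5.368e+08 m³/yr.
C = 863/5.368e+08 = 1.608e-06 kg/m³ = 0.001608 mg/L = 1.608 µg/L.

1.61 µg/L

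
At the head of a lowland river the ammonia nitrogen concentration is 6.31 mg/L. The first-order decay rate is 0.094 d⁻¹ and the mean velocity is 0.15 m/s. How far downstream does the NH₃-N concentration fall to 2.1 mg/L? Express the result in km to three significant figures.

152 km

From C = C₀·e^(−kt), t = ln(C₀/C)/k = ln(6.31/2.1)/0.094 = 1.1/0.094 = 11.7 d.
Distance = v·t = 0.15 m/s × 1.011e+06 s = 1.517e+05 m = 151.7 km.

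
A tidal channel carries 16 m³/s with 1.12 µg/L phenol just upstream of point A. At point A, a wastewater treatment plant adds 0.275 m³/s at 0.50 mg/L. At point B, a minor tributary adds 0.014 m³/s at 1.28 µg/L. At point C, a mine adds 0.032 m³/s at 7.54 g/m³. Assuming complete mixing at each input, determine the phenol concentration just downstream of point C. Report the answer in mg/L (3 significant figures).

0.0243 mg/L

1.12 µg/L = 0.00112 mg/L.
After input A: C = (16·0.00112 + 0.275·0.5) / 16.27 = 0.00955 mg/L.
1.28 µg/L = 0.00128 mg/L.
After input B: C = (16.27·0.00955 + 0.014·0.00128) / 16.29 = 0.009543 mg/L.
After input C: C = (16.29·0.009543 + 0.032·7.54) / 16.32 = 0.02431 mg/L.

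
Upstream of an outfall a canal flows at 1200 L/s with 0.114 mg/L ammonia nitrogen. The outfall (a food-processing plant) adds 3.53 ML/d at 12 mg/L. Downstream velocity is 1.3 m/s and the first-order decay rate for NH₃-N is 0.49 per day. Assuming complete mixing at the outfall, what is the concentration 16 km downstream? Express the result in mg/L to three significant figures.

0.471 mg/L

3.53 ML/d = 0.04086 m³/s.
1200 L/s = 1.2 m³/s.
After complete mixing, C₀ = (0.04086·12 + 1.2·0.114) / 1.241 = 0.5054 mg/L.
Travel time t = 1.6e+04 m / 1.3 m/s = 1.231e+04 s = 0.1425 d.
C = 0.5054·exp(−0.49·0.1425) = 0.5054·0.9326 = 0.4713 mg/L.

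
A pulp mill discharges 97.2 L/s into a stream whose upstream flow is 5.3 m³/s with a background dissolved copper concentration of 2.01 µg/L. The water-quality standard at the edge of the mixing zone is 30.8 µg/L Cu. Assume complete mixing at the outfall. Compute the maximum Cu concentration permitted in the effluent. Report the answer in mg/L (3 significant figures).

1.60 mg/L

97.2 L/s = 0.0972 m³/s.
2.01 µg/L = 0.00201 mg/L.
30.8 µg/L = 0.0308 mg/L.
Mass balance: 0.0308·5.397 = 0.0972·Cₑ + 5.3·0.00201.
Cₑ = (0.1662 − 0.01065) / 0.0972 = 1.601 mg/L.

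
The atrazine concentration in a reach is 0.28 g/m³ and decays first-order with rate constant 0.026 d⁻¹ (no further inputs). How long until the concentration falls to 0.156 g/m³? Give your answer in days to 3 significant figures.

t = ln(C₀/C)/k = ln(0.28/0.156)/0.026 = 0.5849/0.026 = 22.5 d.

22.5 d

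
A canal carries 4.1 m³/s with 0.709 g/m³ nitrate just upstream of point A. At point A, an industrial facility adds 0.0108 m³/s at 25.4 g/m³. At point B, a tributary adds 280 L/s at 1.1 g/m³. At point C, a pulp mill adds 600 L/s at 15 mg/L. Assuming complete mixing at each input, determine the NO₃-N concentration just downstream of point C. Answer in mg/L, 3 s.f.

After input A: C = (4.1·0.709 + 0.0108·25.4) / 4.111 = 0.7739 mg/L.
280 L/s = 0.28 m³/s.
After input B: C = (4.111·0.7739 + 0.28·1.1) / 4.391 = 0.7947 mg/L.
600 L/s = 0.6 m³/s.
After input C: C = (4.391·0.7947 + 0.6·15) / 4.991 = 2.502 mg/L.

2.50 mg/L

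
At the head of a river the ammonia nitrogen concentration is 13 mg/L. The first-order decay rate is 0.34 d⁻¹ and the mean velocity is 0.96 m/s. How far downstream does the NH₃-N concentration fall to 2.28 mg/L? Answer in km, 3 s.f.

425 km

From C = C₀·e^(−kt), t = ln(C₀/C)/k = ln(13/2.28)/0.34 = 1.741/0.34 = 5.12 d.
Distance = v·t = 0.96 m/s × 4.424e+05 s = 4.247e+05 m = 424.7 km.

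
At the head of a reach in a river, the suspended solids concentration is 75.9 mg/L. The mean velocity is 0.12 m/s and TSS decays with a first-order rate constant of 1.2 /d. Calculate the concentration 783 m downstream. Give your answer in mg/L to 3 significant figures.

Travel time t = 783 m / 0.12 m/s = 783/0.12 = 6525 s = 0.07552 d.
First-order decay: C = 75.9·exp(−1.2·0.07552) = 75.9·0.9134 = 69.32 mg/L.

69.3 mg/L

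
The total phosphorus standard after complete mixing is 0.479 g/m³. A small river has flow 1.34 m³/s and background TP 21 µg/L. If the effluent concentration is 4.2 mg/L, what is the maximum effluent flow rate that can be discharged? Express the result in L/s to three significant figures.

165 L/s

21 µg/L = 0.021 mg/L.
Mass balance at complete mixing: C_std·(Q_w + Q_r) = Q_w·C_e + Q_r·C_b.
Rearranging, Q_w = Q_r·(C_std − C_b)/(C_e − C_std) = 1.34·(0.479 − 0.021) / (4.2 − 0.479) = 0.1649 m³/s.
= 164.9 L/s.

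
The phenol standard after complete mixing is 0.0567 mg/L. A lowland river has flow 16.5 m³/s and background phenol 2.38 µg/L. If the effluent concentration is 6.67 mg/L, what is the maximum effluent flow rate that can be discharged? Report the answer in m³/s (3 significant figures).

0.136 m³/s

2.38 µg/L = 0.00238 mg/L.
Mass balance at complete mixing: C_std·(Q_w + Q_r) = Q_w·C_e + Q_r·C_b.
Rearranging, Q_w = Q_r·(C_std − C_b)/(C_e − C_std) = 16.5·(0.0567 − 0.00238) / (6.67 − 0.0567) = 0.1355 m³/s.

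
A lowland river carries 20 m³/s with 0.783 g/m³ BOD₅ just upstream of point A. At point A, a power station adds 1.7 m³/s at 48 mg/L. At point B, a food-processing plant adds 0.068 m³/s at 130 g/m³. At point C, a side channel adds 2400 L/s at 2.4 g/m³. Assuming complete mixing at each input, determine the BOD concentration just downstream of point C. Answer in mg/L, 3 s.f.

After input A: C = (20·0.783 + 1.7·48) / 21.7 = 4.482 mg/L.
After input B: C = (21.7·4.482 + 0.068·130) / 21.77 = 4.874 mg/L.
2400 L/s = 2.4 m³/s.
After input C: C = (21.77·4.874 + 2.4·2.4) / 24.17 = 4.628 mg/L.

4.63 mg/L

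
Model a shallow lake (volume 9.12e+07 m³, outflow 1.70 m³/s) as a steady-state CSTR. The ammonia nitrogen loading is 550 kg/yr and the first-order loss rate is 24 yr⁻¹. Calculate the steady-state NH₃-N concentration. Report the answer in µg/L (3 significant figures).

Outflow Q = 1.70 m³/s × 3.156e+07 s/yr = 5.365e+07 m³/yr.
Steady-state CSTR mass balance: W = Q·C + k·V·C, so C = W/(Q + kV).
Q + kV = 5.365e+07 + 24·9.12e+07 = 2.242e+09 m³/yr.
C = 550/2.242e+09 = 2.453e-07 kg/m³ = 0.0002453 mg/L = 0.2453 µg/L.

0.245 µg/L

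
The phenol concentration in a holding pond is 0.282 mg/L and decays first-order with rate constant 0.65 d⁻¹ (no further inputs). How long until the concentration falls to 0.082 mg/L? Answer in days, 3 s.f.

t = ln(C₀/C)/k = ln(0.282/0.082)/0.65 = 1.235/0.65 = 1.9 d.

1.90 d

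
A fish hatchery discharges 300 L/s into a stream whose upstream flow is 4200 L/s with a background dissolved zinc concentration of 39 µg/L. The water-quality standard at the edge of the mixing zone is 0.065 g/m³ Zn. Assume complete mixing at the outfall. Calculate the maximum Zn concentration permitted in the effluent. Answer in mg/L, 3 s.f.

300 L/s = 0.3 m³/s.
4200 L/s = 4.2 m³/s.
39 µg/L = 0.039 mg/L.
Mass balance: 0.065·4.5 = 0.3·Cₑ + 4.2·0.039.
Cₑ = (0.2925 − 0.1638) / 0.3 = 0.429 mg/L.

0.429 mg/L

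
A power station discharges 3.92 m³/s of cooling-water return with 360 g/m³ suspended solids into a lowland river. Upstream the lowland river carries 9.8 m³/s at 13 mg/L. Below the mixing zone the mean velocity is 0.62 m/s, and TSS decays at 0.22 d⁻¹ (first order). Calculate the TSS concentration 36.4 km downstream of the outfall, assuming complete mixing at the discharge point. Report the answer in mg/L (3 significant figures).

96.6 mg/L

After complete mixing, C₀ = (3.92·360 + 9.8·13) / 13.72 = 112.1 mg/L.
Travel time t = 3.64e+04 m / 0.62 m/s = 5.871e+04 s = 0.6795 d.
C = 112.1·exp(−0.22·0.6795) = 112.1·0.8611 = 96.57 mg/L.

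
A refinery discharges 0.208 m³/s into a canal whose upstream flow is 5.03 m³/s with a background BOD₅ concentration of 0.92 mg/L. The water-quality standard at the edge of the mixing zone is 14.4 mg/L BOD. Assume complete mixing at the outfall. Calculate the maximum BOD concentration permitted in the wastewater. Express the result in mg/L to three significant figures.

Mass balance: 14.4·5.238 = 0.208·Cₑ + 5.03·0.92.
Cₑ = (75.43 − 4.628) / 0.208 = 340.4 mg/L.

340 mg/L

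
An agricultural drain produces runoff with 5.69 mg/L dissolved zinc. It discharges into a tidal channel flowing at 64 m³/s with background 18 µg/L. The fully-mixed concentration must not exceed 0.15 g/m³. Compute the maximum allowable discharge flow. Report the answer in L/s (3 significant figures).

1520 L/s

18 µg/L = 0.018 mg/L.
Mass balance at complete mixing: C_std·(Q_w + Q_r) = Q_w·C_e + Q_r·C_b.
Rearranging, Q_w = Q_r·(C_std − C_b)/(C_e − C_std) = 64·(0.15 − 0.018) / (5.69 − 0.15) = 1.525 m³/s.
= 1525 L/s.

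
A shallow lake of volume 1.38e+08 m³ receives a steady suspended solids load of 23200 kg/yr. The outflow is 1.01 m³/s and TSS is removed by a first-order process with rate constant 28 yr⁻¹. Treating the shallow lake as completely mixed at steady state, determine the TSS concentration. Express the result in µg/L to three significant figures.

Outflow Q = 1.01 m³/s × 3.156e+07 s/yr = 3.187e+07 m³/yr.
Steady-state CSTR mass balance: W = Q·C + k·V·C, so C = W/(Q + kV).
Q + kV = 3.187e+07 + 28·1.38e+08 = 3.896e+09 m³/yr.
C = 23200/3.896e+09 = 5.955e-06 kg/m³ = 0.005955 mg/L = 5.955 µg/L.

5.96 µg/L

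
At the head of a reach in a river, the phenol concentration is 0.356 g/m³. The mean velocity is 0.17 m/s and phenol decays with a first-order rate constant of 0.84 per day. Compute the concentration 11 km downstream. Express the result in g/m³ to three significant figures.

Travel time t = 11 km / 0.17 m/s = 1.1e+04/0.17 = 6.471e+04 s = 0.7489 d.
First-order decay: C = 0.356·exp(−0.84·0.7489) = 0.356·0.5331 = 0.1898 g/m³.

0.190 g/m³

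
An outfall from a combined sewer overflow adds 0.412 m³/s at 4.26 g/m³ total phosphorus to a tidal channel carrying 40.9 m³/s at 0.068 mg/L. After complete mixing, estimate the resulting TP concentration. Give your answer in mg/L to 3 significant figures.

By mass balance at complete mixing, C = (0.412·4.26 + 40.9·0.068) / (0.412 + 40.9) = 4.536/41.31 = 0.1098 mg/L.

0.110 mg/L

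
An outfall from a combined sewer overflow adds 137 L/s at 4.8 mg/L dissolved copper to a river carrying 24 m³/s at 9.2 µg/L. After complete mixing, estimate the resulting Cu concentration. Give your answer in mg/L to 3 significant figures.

137 L/s = 0.137 m³/s.
9.2 µg/L = 0.0092 mg/L.
By mass balance at complete mixing, C = (0.137·4.8 + 24·0.0092) / (0.137 + 24) = 0.8784/24.14 = 0.03639 mg/L.

0.0364 mg/L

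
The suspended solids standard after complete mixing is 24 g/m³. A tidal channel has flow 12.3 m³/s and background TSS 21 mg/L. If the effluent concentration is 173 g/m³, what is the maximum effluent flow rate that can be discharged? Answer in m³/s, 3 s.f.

0.248 m³/s

Mass balance at complete mixing: C_std·(Q_w + Q_r) = Q_w·C_e + Q_r·C_b.
Rearranging, Q_w = Q_r·(C_std − C_b)/(C_e − C_std) = 12.3·(24 − 21) / (173 − 24) = 0.2477 m³/s.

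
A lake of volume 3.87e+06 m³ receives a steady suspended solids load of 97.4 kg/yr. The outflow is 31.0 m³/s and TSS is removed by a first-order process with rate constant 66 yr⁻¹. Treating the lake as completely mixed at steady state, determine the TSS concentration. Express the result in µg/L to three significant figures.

0.0789 µg/L

Outflow Q = 31.0 m³/s × 3.156e+07 s/yr = 9.783e+08 m³/yr.
Steady-state CSTR mass balance: W = Q·C + k·V·C, so C = W/(Q + kV).
Q + kV = 9.783e+08 + 66·3.87e+06 = 1.234e+09 m³/yr.
C = 97.4/1.234e+09 = 7.895e-08 kg/m³ = 7.895e-05 mg/L = 0.07895 µg/L.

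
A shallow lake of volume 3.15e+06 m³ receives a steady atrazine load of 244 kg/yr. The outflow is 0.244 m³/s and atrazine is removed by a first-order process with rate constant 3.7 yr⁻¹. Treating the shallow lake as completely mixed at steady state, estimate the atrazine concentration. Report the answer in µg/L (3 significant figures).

Outflow Q = 0.244 m³/s × 3.156e+07 s/yr = 7.7e+06 m³/yr.
Steady-state CSTR mass balance: W = Q·C + k·V·C, so C = W/(Q + kV).
Q + kV = 7.7e+06 + 3.7·3.15e+06 = 1.936e+07 m³/yr.
C = 244/1.936e+07 = 1.261e-05 kg/m³ = 0.01261 mg/L = 12.61 µg/L.

12.6 µg/L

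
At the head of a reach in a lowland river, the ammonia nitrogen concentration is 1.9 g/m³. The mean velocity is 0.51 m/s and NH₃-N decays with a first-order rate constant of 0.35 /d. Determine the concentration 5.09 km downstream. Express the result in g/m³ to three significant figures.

Travel time t = 5.09 km / 0.51 m/s = 5090/0.51 = 9980 s = 0.1155 d.
First-order decay: C = 1.9·exp(−0.35·0.1155) = 1.9·0.9604 = 1.825 g/m³.

1.82 g/m³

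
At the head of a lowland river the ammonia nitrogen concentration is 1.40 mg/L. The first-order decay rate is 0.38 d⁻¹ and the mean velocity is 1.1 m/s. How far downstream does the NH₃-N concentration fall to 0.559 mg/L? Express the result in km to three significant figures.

230 km

From C = C₀·e^(−kt), t = ln(C₀/C)/k = ln(1.40/0.559)/0.38 = 0.9181/0.38 = 2.416 d.
Distance = v·t = 1.1 m/s × 2.087e+05 s = 2.296e+05 m = 229.6 km.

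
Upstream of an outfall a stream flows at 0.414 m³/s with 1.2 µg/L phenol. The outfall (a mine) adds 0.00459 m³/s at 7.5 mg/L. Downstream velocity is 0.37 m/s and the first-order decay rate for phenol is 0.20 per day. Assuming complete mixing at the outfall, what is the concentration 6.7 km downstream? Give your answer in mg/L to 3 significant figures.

1.2 µg/L = 0.0012 mg/L.
After complete mixing, C₀ = (0.00459·7.5 + 0.414·0.0012) / 0.4186 = 0.08343 mg/L.
Travel time t = 6700 m / 0.37 m/s = 1.811e+04 s = 0.2096 d.
C = 0.08343·exp(−0.20·0.2096) = 0.08343·0.9589 = 0.08 mg/L.

0.0800 mg/L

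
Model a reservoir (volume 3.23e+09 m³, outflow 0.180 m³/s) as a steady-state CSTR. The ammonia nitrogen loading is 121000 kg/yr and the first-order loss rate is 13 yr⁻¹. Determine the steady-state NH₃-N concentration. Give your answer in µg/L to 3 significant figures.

2.88 µg/L

Outflow Q = 0.180 m³/s × 3.156e+07 s/yr = 5.68e+06 m³/yr.
Steady-state CSTR mass balance: W = Q·C + k·V·C, so C = W/(Q + kV).
Q + kV = 5.68e+06 + 13·3.23e+09 = 4.2e+10 m³/yr.
C = 121000/4.2e+10 = 2.881e-06 kg/m³ = 0.002881 mg/L = 2.881 µg/L.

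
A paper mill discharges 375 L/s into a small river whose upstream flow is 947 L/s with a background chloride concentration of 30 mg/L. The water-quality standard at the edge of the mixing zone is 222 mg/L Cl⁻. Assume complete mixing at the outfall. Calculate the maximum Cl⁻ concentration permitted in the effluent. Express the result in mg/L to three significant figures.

707 mg/L

375 L/s = 0.375 m³/s.
947 L/s = 0.947 m³/s.
Mass balance: 222·1.322 = 0.375·Cₑ + 0.947·30.
Cₑ = (293.5 − 28.41) / 0.375 = 706.9 mg/L.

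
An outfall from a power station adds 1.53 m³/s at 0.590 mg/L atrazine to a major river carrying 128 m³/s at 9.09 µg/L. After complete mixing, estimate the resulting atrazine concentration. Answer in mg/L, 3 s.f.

9.09 µg/L = 0.00909 mg/L.
By mass balance at complete mixing, C = (1.53·0.59 + 128·0.00909) / (1.53 + 128) = 2.066/129.5 = 0.01595 mg/L.

0.0160 mg/L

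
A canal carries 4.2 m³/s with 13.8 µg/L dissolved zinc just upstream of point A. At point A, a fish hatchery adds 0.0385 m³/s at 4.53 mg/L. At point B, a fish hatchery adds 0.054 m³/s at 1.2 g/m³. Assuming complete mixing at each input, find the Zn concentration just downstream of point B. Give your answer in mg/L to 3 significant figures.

0.0692 mg/L

13.8 µg/L = 0.0138 mg/L.
After input A: C = (4.2·0.0138 + 0.0385·4.53) / 4.239 = 0.05482 mg/L.
After input B: C = (4.239·0.05482 + 0.054·1.2) / 4.293 = 0.06923 mg/L.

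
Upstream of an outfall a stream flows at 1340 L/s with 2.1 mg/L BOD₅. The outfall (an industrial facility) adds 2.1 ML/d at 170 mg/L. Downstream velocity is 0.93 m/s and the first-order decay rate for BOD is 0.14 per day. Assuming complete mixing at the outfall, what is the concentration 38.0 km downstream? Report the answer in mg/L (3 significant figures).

4.77 mg/L

2.1 ML/d = 0.02431 m³/s.
1340 L/s = 1.34 m³/s.
After complete mixing, C₀ = (0.02431·170 + 1.34·2.1) / 1.364 = 5.091 mg/L.
Travel time t = 3.8e+04 m / 0.93 m/s = 4.086e+04 s = 0.4729 d.
C = 5.091·exp(−0.14·0.4729) = 5.091·0.9359 = 4.765 mg/L.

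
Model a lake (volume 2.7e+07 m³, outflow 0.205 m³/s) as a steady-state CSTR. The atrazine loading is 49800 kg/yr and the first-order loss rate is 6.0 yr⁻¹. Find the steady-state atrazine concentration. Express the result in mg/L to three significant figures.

0.296 mg/L

Outflow Q = 0.205 m³/s × 3.156e+07 s/yr = 6.469e+06 m³/yr.
Steady-state CSTR mass balance: W = Q·C + k·V·C, so C = W/(Q + kV).
Q + kV = 6.469e+06 + 6.0·2.7e+07 = 1.685e+08 m³/yr.
C = 49800/1.685e+08 = 0.0002956 kg/m³ = 0.2956 mg/L.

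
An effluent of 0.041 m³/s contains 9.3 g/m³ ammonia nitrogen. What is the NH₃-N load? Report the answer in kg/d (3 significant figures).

32.9 kg/d

Mass flux = Q·C = 0.041 m³/s × 9.3 g/m³ = 0.3813 g/s.
= 0.3813 g/s × 86.4 = 32.94 kg/d.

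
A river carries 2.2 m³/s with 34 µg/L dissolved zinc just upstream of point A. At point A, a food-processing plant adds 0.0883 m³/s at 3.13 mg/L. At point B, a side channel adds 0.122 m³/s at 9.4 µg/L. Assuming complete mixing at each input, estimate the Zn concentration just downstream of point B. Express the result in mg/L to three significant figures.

34 µg/L = 0.034 mg/L.
After input A: C = (2.2·0.034 + 0.0883·3.13) / 2.288 = 0.1535 mg/L.
9.4 µg/L = 0.0094 mg/L.
After input B: C = (2.288·0.1535 + 0.122·0.0094) / 2.41 = 0.1462 mg/L.

0.146 mg/L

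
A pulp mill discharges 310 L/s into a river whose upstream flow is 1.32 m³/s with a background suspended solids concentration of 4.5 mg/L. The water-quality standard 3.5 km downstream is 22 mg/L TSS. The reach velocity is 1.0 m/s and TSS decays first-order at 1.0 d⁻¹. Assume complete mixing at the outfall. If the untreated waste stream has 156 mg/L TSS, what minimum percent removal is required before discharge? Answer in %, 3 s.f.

310 L/s = 0.31 m³/s.
Travel time to the compliance point: t = 3500/1.0 = 3500 s = 0.04051 d; decay factor exp(−1.0·0.04051) = 0.9603.
So the concentration just after mixing may be at most 22/0.9603 = 22.91 mg/L.
Mass balance: 22.91·1.63 = 0.31·Cₑ + 1.32·4.5.
Cₑ = (37.34 − 5.94) / 0.31 = 101.3 mg/L.
Required removal = 1 − 101.3/156 = 35.07 %.

35.1 %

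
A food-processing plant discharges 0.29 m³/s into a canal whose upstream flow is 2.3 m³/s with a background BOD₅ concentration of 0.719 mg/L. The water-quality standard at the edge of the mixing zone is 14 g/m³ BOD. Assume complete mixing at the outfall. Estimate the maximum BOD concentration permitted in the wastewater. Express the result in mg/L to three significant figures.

Mass balance: 14·2.59 = 0.29·Cₑ + 2.3·0.719.
Cₑ = (36.26 − 1.654) / 0.29 = 119.3 mg/L.

119 mg/L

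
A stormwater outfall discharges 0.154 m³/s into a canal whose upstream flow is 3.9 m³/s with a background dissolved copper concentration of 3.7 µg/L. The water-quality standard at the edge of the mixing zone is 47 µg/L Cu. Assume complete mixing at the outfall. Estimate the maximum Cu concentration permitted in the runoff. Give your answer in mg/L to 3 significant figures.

1.14 mg/L

3.7 µg/L = 0.0037 mg/L.
47 µg/L = 0.047 mg/L.
Mass balance: 0.047·4.054 = 0.154·Cₑ + 3.9·0.0037.
Cₑ = (0.1905 − 0.01443) / 0.154 = 1.144 mg/L.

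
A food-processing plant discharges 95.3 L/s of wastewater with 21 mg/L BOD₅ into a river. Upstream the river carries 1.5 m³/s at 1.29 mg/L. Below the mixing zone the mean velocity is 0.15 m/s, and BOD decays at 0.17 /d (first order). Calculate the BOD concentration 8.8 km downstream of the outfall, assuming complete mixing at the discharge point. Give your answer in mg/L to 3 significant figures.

95.3 L/s = 0.0953 m³/s.
After complete mixing, C₀ = (0.0953·21 + 1.5·1.29) / 1.595 = 2.467 mg/L.
Travel time t = 8800 m / 0.15 m/s = 5.867e+04 s = 0.679 d.
C = 2.467·exp(−0.17·0.679) = 2.467·0.891 = 2.198 mg/L.

2.20 mg/L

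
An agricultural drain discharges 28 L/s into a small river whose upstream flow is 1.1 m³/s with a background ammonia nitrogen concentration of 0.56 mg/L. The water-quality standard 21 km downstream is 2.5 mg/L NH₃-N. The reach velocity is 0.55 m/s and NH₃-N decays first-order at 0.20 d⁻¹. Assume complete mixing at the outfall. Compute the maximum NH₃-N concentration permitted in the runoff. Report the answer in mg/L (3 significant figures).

28 L/s = 0.028 m³/s.
Travel time to the compliance point: t = 2.1e+04/0.55 = 3.818e+04 s = 0.4419 d; decay factor exp(−0.20·0.4419) = 0.9154.
So the concentration just after mixing may be at most 2.5/0.9154 = 2.731 mg/L.
Mass balance: 2.731·1.128 = 0.028·Cₑ + 1.1·0.56.
Cₑ = (3.081 − 0.616) / 0.028 = 88.02 mg/L.

88.0 mg/L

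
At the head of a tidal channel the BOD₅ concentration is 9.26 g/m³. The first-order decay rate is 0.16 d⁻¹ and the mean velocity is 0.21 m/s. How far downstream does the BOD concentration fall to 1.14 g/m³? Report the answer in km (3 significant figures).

238 km

From C = C₀·e^(−kt), t = ln(C₀/C)/k = ln(9.26/1.14)/0.16 = 2.095/0.16 = 13.09 d.
Distance = v·t = 0.21 m/s × 1.131e+06 s = 2.375e+05 m = 237.5 km.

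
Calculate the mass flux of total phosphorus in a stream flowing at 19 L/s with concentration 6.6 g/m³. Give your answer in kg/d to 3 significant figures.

19 L/s = 0.019 m³/s.
Mass flux = Q·C = 0.019 m³/s × 6.6 g/m³ = 0.1254 g/s.
= 0.1254 g/s × 86.4 = 10.83 kg/d.

10.8 kg/d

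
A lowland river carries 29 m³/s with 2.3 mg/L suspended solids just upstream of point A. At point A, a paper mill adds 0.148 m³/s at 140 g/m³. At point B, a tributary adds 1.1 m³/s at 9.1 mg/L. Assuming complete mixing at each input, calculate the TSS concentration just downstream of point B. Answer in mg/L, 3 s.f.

After input A: C = (29·2.3 + 0.148·140) / 29.15 = 2.999 mg/L.
After input B: C = (29.15·2.999 + 1.1·9.1) / 30.25 = 3.221 mg/L.

3.22 mg/L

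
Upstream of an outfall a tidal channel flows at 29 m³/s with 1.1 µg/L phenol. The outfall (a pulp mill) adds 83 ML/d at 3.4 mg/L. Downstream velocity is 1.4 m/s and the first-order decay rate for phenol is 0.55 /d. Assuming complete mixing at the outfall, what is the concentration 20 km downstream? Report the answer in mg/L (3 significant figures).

83 ML/d = 0.9606 m³/s.
1.1 µg/L = 0.0011 mg/L.
After complete mixing, C₀ = (0.9606·3.4 + 29·0.0011) / 29.96 = 0.1101 mg/L.
Travel time t = 2e+04 m / 1.4 m/s = 1.429e+04 s = 0.1653 d.
C = 0.1101·exp(−0.55·0.1653) = 0.1101·0.9131 = 0.1005 mg/L.

0.101 mg/L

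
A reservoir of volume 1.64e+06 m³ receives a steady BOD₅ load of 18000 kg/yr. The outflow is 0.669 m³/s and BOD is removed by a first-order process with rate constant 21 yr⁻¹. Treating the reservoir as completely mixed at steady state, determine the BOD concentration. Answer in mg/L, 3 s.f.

Outflow Q = 0.669 m³/s × 3.156e+07 s/yr = 2.111e+07 m³/yr.
Steady-state CSTR mass balance: W = Q·C + k·V·C, so C = W/(Q + kV).
Q + kV = 2.111e+07 + 21·1.64e+06 = 5.555e+07 m³/yr.
C = 18000/5.555e+07 = 0.000324 kg/m³ = 0.324 mg/L.

0.324 mg/L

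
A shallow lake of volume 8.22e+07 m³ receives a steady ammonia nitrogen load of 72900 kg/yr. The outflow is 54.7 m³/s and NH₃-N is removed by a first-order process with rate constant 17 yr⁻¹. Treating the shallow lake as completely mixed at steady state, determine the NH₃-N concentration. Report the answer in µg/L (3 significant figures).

23.3 µg/L

Outflow Q = 54.7 m³/s × 3.156e+07 s/yr = 1.726e+09 m³/yr.
Steady-state CSTR mass balance: W = Q·C + k·V·C, so C = W/(Q + kV).
Q + kV = 1.726e+09 + 17·8.22e+07 = 3.124e+09 m³/yr.
C = 72900/3.124e+09 = 2.334e-05 kg/m³ = 0.02334 mg/L = 23.34 µg/L.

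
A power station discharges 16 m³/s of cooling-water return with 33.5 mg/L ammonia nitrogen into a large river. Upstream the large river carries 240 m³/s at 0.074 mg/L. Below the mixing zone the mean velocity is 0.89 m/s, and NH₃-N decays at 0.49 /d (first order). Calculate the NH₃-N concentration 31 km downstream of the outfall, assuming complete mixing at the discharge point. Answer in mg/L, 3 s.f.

After complete mixing, C₀ = (16·33.5 + 240·0.074) / 256 = 2.163 mg/L.
Travel time t = 3.1e+04 m / 0.89 m/s = 3.483e+04 s = 0.4031 d.
C = 2.163·exp(−0.49·0.4031) = 2.163·0.8207 = 1.775 mg/L.

1.78 mg/L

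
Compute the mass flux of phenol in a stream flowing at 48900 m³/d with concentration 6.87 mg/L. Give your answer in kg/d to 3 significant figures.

336 kg/d

48900 m³/d = 0.566 m³/s.
Mass flux = Q·C = 0.566 m³/s × 6.87 g/m³ = 3.888 g/s.
= 3.888 g/s × 86.4 = 335.9 kg/d.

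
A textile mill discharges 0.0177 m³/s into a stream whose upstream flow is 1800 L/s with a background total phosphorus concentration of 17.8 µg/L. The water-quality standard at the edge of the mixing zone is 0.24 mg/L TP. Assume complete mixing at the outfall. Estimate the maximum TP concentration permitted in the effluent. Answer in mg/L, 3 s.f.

1800 L/s = 1.8 m³/s.
17.8 µg/L = 0.0178 mg/L.
Mass balance: 0.24·1.818 = 0.0177·Cₑ + 1.8·0.0178.
Cₑ = (0.4362 − 0.03204) / 0.0177 = 22.84 mg/L.

22.8 mg/L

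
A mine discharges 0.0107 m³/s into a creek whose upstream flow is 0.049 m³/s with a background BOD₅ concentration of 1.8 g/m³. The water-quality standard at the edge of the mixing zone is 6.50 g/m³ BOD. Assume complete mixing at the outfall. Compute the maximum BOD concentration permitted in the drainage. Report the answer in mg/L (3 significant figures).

28.0 mg/L

Mass balance: 6.5·0.0597 = 0.0107·Cₑ + 0.049·1.8.
Cₑ = (0.3881 − 0.0882) / 0.0107 = 28.02 mg/L.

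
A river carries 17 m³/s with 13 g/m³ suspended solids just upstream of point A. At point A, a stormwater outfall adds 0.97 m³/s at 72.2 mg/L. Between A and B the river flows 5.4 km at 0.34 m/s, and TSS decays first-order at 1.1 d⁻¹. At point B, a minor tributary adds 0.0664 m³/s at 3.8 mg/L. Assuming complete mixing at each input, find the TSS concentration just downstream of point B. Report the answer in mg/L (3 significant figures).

13.2 mg/L

After input A: C = (17·13 + 0.97·72.2) / 17.97 = 16.2 mg/L.
Over the 5.4 km reach to input B (t = 1.588e+04 s = 0.1838 d), decay gives C = 16.2·exp(−1.1·0.1838) = 13.23 mg/L.
After input B: C = (17.97·13.23 + 0.0664·3.8) / 18.04 = 13.2 mg/L.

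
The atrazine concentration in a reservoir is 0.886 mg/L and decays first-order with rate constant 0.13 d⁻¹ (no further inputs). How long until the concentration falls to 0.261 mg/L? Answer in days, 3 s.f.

t = ln(C₀/C)/k = ln(0.886/0.261)/0.13 = 1.222/0.13 = 9.402 d.

9.40 d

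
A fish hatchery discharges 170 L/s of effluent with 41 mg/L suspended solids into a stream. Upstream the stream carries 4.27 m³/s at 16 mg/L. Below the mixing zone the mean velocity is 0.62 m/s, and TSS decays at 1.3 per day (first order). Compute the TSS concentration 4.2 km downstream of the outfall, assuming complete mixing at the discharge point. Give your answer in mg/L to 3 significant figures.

15.3 mg/L

170 L/s = 0.17 m³/s.
After complete mixing, C₀ = (0.17·41 + 4.27·16) / 4.44 = 16.96 mg/L.
Travel time t = 4200 m / 0.62 m/s = 6774 s = 0.07841 d.
C = 16.96·exp(−1.3·0.07841) = 16.96·0.9031 = 15.31 mg/L.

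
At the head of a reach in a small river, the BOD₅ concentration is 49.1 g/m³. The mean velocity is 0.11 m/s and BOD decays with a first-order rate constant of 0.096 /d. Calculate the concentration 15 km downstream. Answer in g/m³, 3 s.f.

42.2 g/m³

Travel time t = 15 km / 0.11 m/s = 1.5e+04/0.11 = 1.364e+05 s = 1.578 d.
First-order decay: C = 49.1·exp(−0.096·1.578) = 49.1·0.8594 = 42.2 g/m³.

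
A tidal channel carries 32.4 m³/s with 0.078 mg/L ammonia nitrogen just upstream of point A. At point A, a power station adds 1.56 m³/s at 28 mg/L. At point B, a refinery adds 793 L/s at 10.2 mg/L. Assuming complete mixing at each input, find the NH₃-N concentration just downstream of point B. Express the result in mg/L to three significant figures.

1.56 mg/L

After input A: C = (32.4·0.078 + 1.56·28) / 33.96 = 1.361 mg/L.
793 L/s = 0.793 m³/s.
After input B: C = (33.96·1.361 + 0.793·10.2) / 34.75 = 1.562 mg/L.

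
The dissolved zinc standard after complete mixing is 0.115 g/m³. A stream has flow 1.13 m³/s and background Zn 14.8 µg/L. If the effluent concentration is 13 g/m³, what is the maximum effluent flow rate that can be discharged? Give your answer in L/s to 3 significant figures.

14.8 µg/L = 0.0148 mg/L.
Mass balance at complete mixing: C_std·(Q_w + Q_r) = Q_w·C_e + Q_r·C_b.
Rearranging, Q_w = Q_r·(C_std − C_b)/(C_e − C_std) = 1.13·(0.115 − 0.0148) / (13 − 0.115) = 0.008787 m³/s.
= 8.787 L/s.

8.79 L/s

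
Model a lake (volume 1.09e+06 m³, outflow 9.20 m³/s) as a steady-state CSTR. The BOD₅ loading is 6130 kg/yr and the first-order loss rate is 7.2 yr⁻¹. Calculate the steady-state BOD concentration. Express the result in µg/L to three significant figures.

20.6 µg/L

Outflow Q = 9.20 m³/s × 3.156e+07 s/yr = 2.903e+08 m³/yr.
Steady-state CSTR mass balance: W = Q·C + k·V·C, so C = W/(Q + kV).
Q + kV = 2.903e+08 + 7.2·1.09e+06 = 2.982e+08 m³/yr.
C = 6130/2.982e+08 = 2.056e-05 kg/m³ = 0.02056 mg/L = 20.56 µg/L.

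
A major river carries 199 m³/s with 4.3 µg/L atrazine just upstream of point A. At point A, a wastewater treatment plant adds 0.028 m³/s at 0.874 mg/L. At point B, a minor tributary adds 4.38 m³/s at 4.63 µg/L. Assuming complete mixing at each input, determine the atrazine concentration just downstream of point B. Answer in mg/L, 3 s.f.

4.3 µg/L = 0.0043 mg/L.
After input A: C = (199·0.0043 + 0.028·0.874) / 199 = 0.004422 mg/L.
4.63 µg/L = 0.00463 mg/L.
After input B: C = (199·0.004422 + 4.38·0.00463) / 203.4 = 0.004427 mg/L.

0.00443 mg/L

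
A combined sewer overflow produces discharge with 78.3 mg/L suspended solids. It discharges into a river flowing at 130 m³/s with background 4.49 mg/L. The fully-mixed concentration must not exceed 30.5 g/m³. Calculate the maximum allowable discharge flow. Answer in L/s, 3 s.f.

70700 L/s

Mass balance at complete mixing: C_std·(Q_w + Q_r) = Q_w·C_e + Q_r·C_b.
Rearranging, Q_w = Q_r·(C_std − C_b)/(C_e − C_std) = 130·(30.5 − 4.49) / (78.3 − 30.5) = 70.74 m³/s.
= 7.074e+04 L/s.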